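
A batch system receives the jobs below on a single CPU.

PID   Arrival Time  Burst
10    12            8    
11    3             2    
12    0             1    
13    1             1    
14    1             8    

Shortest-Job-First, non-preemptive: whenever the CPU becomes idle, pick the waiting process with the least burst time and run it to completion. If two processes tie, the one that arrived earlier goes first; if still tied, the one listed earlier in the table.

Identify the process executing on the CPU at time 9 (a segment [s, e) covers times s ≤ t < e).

14

Schedule: | 12 0-1 | 13 1-2 | 14 2-10 | 11 10-12 | 10 12-20 |
Completion: 10=20  11=12  12=1  13=2  14=10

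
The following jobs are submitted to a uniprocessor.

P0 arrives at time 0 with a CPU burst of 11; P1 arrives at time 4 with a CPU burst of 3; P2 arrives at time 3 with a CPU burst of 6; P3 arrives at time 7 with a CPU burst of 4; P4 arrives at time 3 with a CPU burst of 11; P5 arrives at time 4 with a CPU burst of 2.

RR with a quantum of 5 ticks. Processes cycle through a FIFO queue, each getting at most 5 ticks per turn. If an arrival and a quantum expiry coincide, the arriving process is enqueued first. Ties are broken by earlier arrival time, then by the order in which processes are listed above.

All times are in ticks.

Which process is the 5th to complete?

P0

Gantt: | P0 0-5 | P2 5-10 | P4 10-15 | P1 15-18 | P5 18-20 | P0 20-25 | P3 25-29 | P2 29-30 | P4 30-35 | P0 35-36 | P4 36-37 |
Completion: P0=36  P1=18  P2=30  P3=29  P4=37  P5=20
Turnaround (C−A): P0=36  P1=14  P2=27  P3=22  P4=34  P5=16
Finish order: P1 → P5 → P3 → P2 → P0 → P4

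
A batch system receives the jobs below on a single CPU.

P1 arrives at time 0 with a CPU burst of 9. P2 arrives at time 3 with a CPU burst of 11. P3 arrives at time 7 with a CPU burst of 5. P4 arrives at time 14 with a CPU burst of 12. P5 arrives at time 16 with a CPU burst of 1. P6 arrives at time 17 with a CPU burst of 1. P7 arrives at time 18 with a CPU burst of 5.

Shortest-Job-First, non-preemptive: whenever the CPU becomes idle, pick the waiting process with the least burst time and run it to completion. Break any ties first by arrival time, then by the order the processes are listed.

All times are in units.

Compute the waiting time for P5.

9

Gantt: | P1 0-9 | P3 9-14 | P2 14-25 | P5 25-26 | P6 26-27 | P7 27-32 | P4 32-44 |
Completion: P1=9  P2=25  P3=14  P4=44  P5=26  P6=27  P7=32
Turnaround (C−A): P1=9  P2=22  P3=7  P4=30  P5=10  P6=10  P7=14
Waiting(P5) = turnaround − burst = 10 − 1 = 9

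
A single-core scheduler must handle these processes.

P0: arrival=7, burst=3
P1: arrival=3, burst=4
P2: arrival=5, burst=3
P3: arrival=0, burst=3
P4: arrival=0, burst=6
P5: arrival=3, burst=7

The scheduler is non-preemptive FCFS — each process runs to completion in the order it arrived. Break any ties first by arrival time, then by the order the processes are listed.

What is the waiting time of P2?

15

Gantt: | P3 0-3 | P4 3-9 | P1 9-13 | P5 13-20 | P2 20-23 | P0 23-26 |
Completion: P0=26  P1=13  P2=23  P3=3  P4=9  P5=20
Turnaround (C−A): P0=19  P1=10  P2=18  P3=3  P4=9  P5=17
Waiting(P2) = turnaround − burst = 18 − 3 = 15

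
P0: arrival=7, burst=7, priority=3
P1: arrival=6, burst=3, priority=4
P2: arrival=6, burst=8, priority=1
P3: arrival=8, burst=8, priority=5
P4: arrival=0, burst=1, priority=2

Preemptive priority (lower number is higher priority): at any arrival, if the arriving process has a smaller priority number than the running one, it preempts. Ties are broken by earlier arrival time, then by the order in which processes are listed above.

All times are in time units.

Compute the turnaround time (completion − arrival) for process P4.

Gantt: | P4 0-1 | idle 1-6 | P2 6-14 | P0 14-21 | P1 21-24 | P3 24-32 |
Completion: P0=21  P1=24  P2=14  P3=32  P4=1
Turnaround(P4) = completion − arrival = 1 − 0 = 1

1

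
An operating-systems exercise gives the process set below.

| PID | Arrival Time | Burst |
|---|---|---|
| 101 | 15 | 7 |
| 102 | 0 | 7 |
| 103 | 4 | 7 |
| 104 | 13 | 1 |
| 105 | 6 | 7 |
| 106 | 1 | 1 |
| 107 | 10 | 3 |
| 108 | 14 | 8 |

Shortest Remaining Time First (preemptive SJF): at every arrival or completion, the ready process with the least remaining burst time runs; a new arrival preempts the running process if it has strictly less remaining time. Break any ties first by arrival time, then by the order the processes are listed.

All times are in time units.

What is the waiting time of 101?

11

Timeline: | 102 0-1 | 106 1-2 | 102 2-8 | 103 8-10 | 107 10-13 | 104 13-14 | 103 14-19 | 105 19-26 | 101 26-33 | 108 33-41 |
Completion: 101=33  102=8  103=19  104=14  105=26  106=2  107=13  108=41
Turnaround (C−A): 101=18  102=8  103=15  104=1  105=20  106=1  107=3  108=27
Waiting(101) = turnaround − burst = 18 − 7 = 11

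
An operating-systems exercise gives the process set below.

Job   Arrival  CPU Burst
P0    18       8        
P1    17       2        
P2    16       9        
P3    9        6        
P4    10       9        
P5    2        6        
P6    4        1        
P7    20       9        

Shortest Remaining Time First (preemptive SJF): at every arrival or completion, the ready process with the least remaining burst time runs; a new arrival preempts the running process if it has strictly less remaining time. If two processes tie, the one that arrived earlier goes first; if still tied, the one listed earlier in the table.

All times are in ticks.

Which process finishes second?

Schedule: | idle 0-2 | P5 2-4 | P6 4-5 | P5 5-9 | P3 9-15 | P4 15-17 | P1 17-19 | P4 19-26 | P0 26-34 | P2 34-43 | P7 43-52 |
Completion: P0=34  P1=19  P2=43  P3=15  P4=26  P5=9  P6=5  P7=52
Finish order: P6 → P5 → P3 → P1 → P4 → P0 → P2 → P7

P5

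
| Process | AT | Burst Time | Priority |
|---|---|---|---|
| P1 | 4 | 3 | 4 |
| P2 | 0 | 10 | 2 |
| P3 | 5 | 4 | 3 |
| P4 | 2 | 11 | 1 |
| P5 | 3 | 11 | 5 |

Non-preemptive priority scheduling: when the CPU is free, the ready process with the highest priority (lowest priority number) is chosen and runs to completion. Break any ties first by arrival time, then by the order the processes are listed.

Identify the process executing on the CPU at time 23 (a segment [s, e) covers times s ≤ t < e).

Timeline: | P2 0-10 | P4 10-21 | P3 21-25 | P1 25-28 | P5 28-39 |
Completion: P1=28  P2=10  P3=25  P4=21  P5=39
Turnaround (C−A): P1=24  P2=10  P3=20  P4=19  P5=36

P3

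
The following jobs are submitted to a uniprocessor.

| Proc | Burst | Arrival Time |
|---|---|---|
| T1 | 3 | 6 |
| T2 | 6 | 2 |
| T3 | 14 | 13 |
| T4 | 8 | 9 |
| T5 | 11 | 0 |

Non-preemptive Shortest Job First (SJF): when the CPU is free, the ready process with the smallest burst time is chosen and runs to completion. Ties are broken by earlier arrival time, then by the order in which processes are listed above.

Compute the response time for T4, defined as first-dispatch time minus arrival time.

11

Timeline: | T5 0-11 | T1 11-14 | T2 14-20 | T4 20-28 | T3 28-42 |
Completion: T1=14  T2=20  T3=42  T4=28  T5=11
Response(T4) = first start − arrival = 20 − 9 = 11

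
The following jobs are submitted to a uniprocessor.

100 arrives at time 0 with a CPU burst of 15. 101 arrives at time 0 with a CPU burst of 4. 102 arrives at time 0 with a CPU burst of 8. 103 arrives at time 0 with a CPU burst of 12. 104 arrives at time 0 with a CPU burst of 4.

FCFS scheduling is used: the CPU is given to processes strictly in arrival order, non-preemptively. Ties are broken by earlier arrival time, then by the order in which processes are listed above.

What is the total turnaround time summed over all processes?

143

Gantt: | 100 0-15 | 101 15-19 | 102 19-27 | 103 27-39 | 104 39-43 |
Completion: 100=15  101=19  102=27  103=39  104=43
Turnaround (C−A): 100=15  101=19  102=27  103=39  104=43
Turnaround = completion − arrival: 100=15, 101=19, 102=27, 103=39, 104=43
Total turnaround = 15 + 19 + 27 + 39 + 43 = 143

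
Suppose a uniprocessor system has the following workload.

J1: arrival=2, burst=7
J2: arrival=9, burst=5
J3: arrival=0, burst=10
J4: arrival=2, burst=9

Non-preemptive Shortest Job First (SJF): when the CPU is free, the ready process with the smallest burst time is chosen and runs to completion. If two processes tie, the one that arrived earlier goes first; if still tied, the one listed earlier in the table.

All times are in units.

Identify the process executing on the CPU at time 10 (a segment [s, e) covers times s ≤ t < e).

J2

Timeline: | J3 0-10 | J2 10-15 | J1 15-22 | J4 22-31 |
Completion: J1=22  J2=15  J3=10  J4=31
Turnaround (C−A): J1=20  J2=6  J3=10  J4=29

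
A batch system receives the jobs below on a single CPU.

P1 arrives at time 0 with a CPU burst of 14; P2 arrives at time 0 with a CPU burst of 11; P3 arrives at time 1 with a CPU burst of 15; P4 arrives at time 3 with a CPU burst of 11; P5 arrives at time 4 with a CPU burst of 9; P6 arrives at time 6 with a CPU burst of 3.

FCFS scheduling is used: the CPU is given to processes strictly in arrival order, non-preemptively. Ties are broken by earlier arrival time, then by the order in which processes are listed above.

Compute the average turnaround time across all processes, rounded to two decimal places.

39.83

Timeline: | P1 0-14 | P2 14-25 | P3 25-40 | P4 40-51 | P5 51-60 | P6 60-63 |
Completion: P1=14  P2=25  P3=40  P4=51  P5=60  P6=63
Turnaround times: P1=14, P2=25, P3=39, P4=48, P5=56, P6=57
Average turnaround = (14+25+39+48+56+57) / 6 = 239/6 = 39.83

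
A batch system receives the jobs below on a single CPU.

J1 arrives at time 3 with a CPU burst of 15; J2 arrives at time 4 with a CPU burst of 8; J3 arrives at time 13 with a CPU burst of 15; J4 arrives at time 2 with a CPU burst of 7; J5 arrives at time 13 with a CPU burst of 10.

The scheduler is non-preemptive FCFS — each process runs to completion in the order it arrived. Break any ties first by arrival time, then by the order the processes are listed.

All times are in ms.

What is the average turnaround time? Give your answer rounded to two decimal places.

Gantt: | idle 0-2 | J4 2-9 | J1 9-24 | J2 24-32 | J3 32-47 | J5 47-57 |
Completion: J1=24  J2=32  J3=47  J4=9  J5=57
Turnaround times: J1=21, J2=28, J3=34, J4=7, J5=44
Average turnaround = (21+28+34+7+44) / 5 = 134/5 = 26.80

26.80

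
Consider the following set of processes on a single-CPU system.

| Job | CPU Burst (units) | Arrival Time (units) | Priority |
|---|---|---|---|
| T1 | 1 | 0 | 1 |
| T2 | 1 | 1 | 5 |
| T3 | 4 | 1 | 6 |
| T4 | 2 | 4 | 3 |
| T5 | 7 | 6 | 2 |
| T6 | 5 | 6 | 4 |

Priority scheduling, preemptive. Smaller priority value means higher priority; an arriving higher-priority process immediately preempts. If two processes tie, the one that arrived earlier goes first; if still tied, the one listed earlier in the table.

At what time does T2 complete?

2

Timeline: | T1 0-1 | T2 1-2 | T3 2-4 | T4 4-6 | T5 6-13 | T6 13-18 | T3 18-20 |
Completion: T1=1  T2=2  T3=20  T4=6  T5=13  T6=18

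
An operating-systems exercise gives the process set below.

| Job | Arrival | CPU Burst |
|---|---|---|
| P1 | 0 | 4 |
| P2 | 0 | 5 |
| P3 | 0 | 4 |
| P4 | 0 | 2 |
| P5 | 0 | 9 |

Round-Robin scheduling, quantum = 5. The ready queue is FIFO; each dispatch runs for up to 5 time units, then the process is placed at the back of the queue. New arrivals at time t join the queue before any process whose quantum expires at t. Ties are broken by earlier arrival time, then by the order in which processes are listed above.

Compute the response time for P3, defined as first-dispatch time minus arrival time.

9

Schedule: | P1 0-4 | P2 4-9 | P3 9-13 | P4 13-15 | P5 15-24 |
Completion: P1=4  P2=9  P3=13  P4=15  P5=24
Turnaround (C−A): P1=4  P2=9  P3=13  P4=15  P5=24
Response(P3) = first start − arrival = 9 − 0 = 9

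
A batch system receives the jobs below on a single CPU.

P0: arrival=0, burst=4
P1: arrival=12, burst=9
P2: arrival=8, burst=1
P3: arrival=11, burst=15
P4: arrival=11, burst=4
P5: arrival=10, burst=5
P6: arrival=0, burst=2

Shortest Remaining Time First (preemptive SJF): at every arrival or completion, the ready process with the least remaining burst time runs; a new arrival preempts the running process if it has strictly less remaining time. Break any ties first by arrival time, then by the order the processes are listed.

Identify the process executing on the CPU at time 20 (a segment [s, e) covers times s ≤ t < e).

P1

Schedule: | P6 0-2 | P0 2-6 | idle 6-8 | P2 8-9 | idle 9-10 | P5 10-15 | P4 15-19 | P1 19-28 | P3 28-43 |
Completion: P0=6  P1=28  P2=9  P3=43  P4=19  P5=15  P6=2
Turnaround (C−A): P0=6  P1=16  P2=1  P3=32  P4=8  P5=5  P6=2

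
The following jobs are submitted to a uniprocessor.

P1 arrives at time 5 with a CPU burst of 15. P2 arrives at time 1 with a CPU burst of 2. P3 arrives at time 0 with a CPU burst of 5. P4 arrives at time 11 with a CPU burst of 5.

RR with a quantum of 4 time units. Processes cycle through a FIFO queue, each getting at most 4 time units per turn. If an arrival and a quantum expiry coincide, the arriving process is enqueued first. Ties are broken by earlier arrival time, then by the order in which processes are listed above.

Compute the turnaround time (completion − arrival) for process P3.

Schedule: | P3 0-4 | P2 4-6 | P3 6-7 | P1 7-11 | P4 11-15 | P1 15-19 | P4 19-20 | P1 20-27 |
Completion: P1=27  P2=6  P3=7  P4=20
Turnaround(P3) = completion − arrival = 7 − 0 = 7

7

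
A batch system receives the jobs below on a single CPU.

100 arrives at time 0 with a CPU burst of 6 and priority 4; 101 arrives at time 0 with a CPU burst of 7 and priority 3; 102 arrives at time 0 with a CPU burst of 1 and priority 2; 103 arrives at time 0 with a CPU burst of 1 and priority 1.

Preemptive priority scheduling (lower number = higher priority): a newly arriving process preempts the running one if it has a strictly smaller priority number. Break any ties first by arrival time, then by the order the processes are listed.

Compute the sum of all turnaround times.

Gantt: | 103 0-1 | 102 1-2 | 101 2-9 | 100 9-15 |
Completion: 100=15  101=9  102=2  103=1
Turnaround (C−A): 100=15  101=9  102=2  103=1
Turnaround = completion − arrival: 100=15, 101=9, 102=2, 103=1
Total turnaround = 15 + 9 + 2 + 1 = 27

27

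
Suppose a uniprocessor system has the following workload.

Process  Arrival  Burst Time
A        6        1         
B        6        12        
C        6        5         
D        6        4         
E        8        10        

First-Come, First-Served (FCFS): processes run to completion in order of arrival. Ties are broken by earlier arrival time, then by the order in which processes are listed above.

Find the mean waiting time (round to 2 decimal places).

10.40

Timeline: | idle 0-6 | A 6-7 | B 7-19 | C 19-24 | D 24-28 | E 28-38 |
Completion: A=7  B=19  C=24  D=28  E=38
Turnaround (C−A): A=1  B=13  C=18  D=22  E=30
Waiting times: A=0, B=1, C=13, D=18, E=20
Average waiting = (0+1+13+18+20) / 5 = 52/5 = 10.40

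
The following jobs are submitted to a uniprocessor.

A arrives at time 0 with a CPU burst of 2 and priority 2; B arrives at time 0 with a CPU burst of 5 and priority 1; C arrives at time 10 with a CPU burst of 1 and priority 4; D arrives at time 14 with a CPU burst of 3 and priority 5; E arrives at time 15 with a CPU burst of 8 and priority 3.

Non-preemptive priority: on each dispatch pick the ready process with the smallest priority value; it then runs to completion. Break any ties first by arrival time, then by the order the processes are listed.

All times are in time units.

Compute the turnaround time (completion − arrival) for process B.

5

Schedule: | B 0-5 | A 5-7 | idle 7-10 | C 10-11 | idle 11-14 | D 14-17 | E 17-25 |
Completion: A=7  B=5  C=11  D=17  E=25
Turnaround (C−A): A=7  B=5  C=1  D=3  E=10
Turnaround(B) = completion − arrival = 5 − 0 = 5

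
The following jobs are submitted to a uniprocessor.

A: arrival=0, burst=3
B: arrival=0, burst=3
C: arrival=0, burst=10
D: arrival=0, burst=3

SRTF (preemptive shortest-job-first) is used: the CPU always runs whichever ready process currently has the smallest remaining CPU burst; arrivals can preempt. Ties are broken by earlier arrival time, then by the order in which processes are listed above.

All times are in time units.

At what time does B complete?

Gantt: | A 0-3 | B 3-6 | D 6-9 | C 9-19 |
Completion: A=3  B=6  C=19  D=9
Turnaround (C−A): A=3  B=6  C=19  D=9

6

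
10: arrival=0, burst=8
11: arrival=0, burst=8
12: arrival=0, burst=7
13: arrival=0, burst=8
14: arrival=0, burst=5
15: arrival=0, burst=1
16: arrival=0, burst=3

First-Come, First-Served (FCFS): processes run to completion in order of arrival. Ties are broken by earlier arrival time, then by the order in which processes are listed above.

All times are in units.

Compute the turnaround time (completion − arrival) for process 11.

16

Timeline: | 10 0-8 | 11 8-16 | 12 16-23 | 13 23-31 | 14 31-36 | 15 36-37 | 16 37-40 |
Completion: 10=8  11=16  12=23  13=31  14=36  15=37  16=40
Turnaround (C−A): 10=8  11=16  12=23  13=31  14=36  15=37  16=40
Turnaround(11) = completion − arrival = 16 − 0 = 16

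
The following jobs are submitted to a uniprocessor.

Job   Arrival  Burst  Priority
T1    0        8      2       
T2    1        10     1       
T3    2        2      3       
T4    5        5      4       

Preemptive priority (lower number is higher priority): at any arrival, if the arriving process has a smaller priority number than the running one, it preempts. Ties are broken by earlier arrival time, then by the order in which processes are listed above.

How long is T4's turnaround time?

20

Timeline: | T1 0-1 | T2 1-11 | T1 11-18 | T3 18-20 | T4 20-25 |
Completion: T1=18  T2=11  T3=20  T4=25
Turnaround(T4) = completion − arrival = 25 − 5 = 20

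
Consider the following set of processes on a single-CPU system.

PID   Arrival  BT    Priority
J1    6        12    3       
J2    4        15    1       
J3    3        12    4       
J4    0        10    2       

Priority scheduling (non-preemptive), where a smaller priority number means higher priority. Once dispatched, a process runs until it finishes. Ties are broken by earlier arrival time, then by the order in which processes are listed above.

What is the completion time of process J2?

Schedule: | J4 0-10 | J2 10-25 | J1 25-37 | J3 37-49 |
Completion: J1=37  J2=25  J3=49  J4=10
Turnaround (C−A): J1=31  J2=21  J3=46  J4=10

25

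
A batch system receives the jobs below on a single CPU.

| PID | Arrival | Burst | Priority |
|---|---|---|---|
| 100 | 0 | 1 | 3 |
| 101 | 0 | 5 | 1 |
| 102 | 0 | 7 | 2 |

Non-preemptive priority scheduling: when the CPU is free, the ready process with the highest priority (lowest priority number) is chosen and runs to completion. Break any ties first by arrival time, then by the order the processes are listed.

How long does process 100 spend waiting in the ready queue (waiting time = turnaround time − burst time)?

Timeline: | 101 0-5 | 102 5-12 | 100 12-13 |
Completion: 100=13  101=5  102=12
Waiting(100) = turnaround − burst = 13 − 1 = 12

12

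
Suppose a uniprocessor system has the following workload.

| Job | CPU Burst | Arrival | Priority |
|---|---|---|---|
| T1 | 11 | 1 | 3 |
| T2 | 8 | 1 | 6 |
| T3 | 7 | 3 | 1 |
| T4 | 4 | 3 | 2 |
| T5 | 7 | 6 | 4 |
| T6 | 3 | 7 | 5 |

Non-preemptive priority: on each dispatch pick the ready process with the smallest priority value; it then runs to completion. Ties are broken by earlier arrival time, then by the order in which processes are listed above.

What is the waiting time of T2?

Schedule: | idle 0-1 | T1 1-12 | T3 12-19 | T4 19-23 | T5 23-30 | T6 30-33 | T2 33-41 |
Completion: T1=12  T2=41  T3=19  T4=23  T5=30  T6=33
Turnaround (C−A): T1=11  T2=40  T3=16  T4=20  T5=24  T6=26
Waiting(T2) = turnaround − burst = 40 − 8 = 32

32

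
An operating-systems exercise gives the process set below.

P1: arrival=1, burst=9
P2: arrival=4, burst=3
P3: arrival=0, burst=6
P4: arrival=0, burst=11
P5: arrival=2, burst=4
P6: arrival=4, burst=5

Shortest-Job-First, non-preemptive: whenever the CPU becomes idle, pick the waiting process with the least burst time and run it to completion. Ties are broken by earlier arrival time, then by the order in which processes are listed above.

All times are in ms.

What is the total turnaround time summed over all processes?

Timeline: | P3 0-6 | P2 6-9 | P5 9-13 | P6 13-18 | P1 18-27 | P4 27-38 |
Completion: P1=27  P2=9  P3=6  P4=38  P5=13  P6=18
Turnaround = completion − arrival: P1=26, P2=5, P3=6, P4=38, P5=11, P6=14
Total turnaround = 26 + 5 + 6 + 38 + 11 + 14 = 100

100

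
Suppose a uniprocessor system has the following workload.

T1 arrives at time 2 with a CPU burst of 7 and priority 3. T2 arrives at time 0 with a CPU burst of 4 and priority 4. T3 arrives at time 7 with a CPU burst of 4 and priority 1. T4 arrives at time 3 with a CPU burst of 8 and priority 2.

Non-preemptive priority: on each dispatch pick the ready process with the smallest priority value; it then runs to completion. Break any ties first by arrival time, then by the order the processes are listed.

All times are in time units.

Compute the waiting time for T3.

5

Schedule: | T2 0-4 | T4 4-12 | T3 12-16 | T1 16-23 |
Completion: T1=23  T2=4  T3=16  T4=12
Turnaround (C−A): T1=21  T2=4  T3=9  T4=9
Waiting(T3) = turnaround − burst = 9 − 4 = 5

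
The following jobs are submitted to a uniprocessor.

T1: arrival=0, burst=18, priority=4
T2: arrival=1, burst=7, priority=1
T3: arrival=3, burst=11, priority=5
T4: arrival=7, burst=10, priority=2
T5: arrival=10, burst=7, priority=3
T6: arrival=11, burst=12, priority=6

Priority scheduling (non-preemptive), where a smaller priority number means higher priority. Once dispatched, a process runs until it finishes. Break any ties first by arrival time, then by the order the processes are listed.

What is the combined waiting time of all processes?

141

Schedule: | T1 0-18 | T2 18-25 | T4 25-35 | T5 35-42 | T3 42-53 | T6 53-65 |
Completion: T1=18  T2=25  T3=53  T4=35  T5=42  T6=65
Waiting = turnaround − burst: T1=0, T2=17, T3=39, T4=18, T5=25, T6=42
Total waiting = 0 + 17 + 39 + 18 + 25 + 42 = 141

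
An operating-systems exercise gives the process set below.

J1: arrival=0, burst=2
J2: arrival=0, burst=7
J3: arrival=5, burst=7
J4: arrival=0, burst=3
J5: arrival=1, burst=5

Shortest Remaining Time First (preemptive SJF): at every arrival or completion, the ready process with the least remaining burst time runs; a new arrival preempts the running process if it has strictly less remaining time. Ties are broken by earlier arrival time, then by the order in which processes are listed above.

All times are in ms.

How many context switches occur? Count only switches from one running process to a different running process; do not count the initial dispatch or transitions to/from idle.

4

Gantt: | J1 0-2 | J4 2-5 | J5 5-10 | J2 10-17 | J3 17-24 |
Completion: J1=2  J2=17  J3=24  J4=5  J5=10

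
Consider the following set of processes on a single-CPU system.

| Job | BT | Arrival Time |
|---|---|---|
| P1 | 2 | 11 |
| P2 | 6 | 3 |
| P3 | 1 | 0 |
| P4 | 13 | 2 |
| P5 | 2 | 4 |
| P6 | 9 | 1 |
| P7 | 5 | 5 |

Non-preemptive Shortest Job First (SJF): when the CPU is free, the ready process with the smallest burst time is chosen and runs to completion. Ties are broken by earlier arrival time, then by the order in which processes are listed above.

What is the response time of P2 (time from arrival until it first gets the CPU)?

16

Timeline: | P3 0-1 | P6 1-10 | P5 10-12 | P1 12-14 | P7 14-19 | P2 19-25 | P4 25-38 |
Completion: P1=14  P2=25  P3=1  P4=38  P5=12  P6=10  P7=19
Response(P2) = first start − arrival = 19 − 3 = 16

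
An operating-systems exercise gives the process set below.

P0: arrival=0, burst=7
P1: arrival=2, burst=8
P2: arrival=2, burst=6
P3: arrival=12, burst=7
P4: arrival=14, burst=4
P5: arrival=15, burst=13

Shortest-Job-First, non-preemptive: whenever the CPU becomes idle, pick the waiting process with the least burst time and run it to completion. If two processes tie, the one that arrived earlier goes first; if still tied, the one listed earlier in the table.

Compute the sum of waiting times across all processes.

51

Schedule: | P0 0-7 | P2 7-13 | P3 13-20 | P4 20-24 | P1 24-32 | P5 32-45 |
Completion: P0=7  P1=32  P2=13  P3=20  P4=24  P5=45
Waiting = turnaround − burst: P0=0, P1=22, P2=5, P3=1, P4=6, P5=17
Total waiting = 0 + 22 + 5 + 1 + 6 + 17 = 51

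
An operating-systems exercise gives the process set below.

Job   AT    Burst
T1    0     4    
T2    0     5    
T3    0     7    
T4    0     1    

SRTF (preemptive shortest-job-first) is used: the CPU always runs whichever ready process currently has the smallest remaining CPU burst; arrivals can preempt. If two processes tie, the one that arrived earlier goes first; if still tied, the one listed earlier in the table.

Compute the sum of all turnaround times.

33

Schedule: | T4 0-1 | T1 1-5 | T2 5-10 | T3 10-17 |
Completion: T1=5  T2=10  T3=17  T4=1
Turnaround (C−A): T1=5  T2=10  T3=17  T4=1
Turnaround = completion − arrival: T1=5, T2=10, T3=17, T4=1
Total turnaround = 5 + 10 + 17 + 1 = 33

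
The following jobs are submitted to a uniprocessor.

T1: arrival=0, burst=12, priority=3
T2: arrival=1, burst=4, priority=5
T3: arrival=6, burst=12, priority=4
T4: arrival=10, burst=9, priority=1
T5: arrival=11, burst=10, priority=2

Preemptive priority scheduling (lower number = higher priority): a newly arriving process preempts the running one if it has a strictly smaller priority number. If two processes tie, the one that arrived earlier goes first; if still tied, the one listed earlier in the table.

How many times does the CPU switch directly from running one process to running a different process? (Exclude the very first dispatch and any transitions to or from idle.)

5

Gantt: | T1 0-10 | T4 10-19 | T5 19-29 | T1 29-31 | T3 31-43 | T2 43-47 |
Completion: T1=31  T2=47  T3=43  T4=19  T5=29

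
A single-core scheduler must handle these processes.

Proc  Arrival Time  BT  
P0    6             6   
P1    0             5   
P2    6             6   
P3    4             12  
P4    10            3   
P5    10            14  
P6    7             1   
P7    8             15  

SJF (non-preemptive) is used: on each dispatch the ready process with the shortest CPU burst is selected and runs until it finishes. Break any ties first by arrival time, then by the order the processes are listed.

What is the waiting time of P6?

Schedule: | P1 0-5 | P3 5-17 | P6 17-18 | P4 18-21 | P0 21-27 | P2 27-33 | P5 33-47 | P7 47-62 |
Completion: P0=27  P1=5  P2=33  P3=17  P4=21  P5=47  P6=18  P7=62
Turnaround (C−A): P0=21  P1=5  P2=27  P3=13  P4=11  P5=37  P6=11  P7=54
Waiting(P6) = turnaround − burst = 11 − 1 = 10

10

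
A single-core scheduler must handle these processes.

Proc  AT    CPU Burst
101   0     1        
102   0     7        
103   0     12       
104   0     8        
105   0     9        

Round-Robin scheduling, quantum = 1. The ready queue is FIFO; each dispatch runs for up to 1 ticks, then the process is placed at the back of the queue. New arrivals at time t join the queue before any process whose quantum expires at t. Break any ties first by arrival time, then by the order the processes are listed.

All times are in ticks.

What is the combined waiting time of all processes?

Timeline: | 101 0-1 | 102 1-2 | 103 2-3 | 104 3-4 | 105 4-5 | 102 5-6 | 103 6-7 | 104 7-8 | 105 8-9 | 102 9-10 | 103 10-11 | 104 11-12 | 105 12-13 | 102 13-14 | 103 14-15 | 104 15-16 | 105 16-17 | 102 17-18 | 103 18-19 | 104 19-20 | 105 20-21 | 102 21-22 | 103 22-23 | 104 23-24 | 105 24-25 | 102 25-26 | 103 26-27 | 104 27-28 | 105 28-29 | 103 29-30 | 104 30-31 | 105 31-32 | 103 32-33 | 105 33-34 | 103 34-37 |
Completion: 101=1  102=26  103=37  104=31  105=34
Turnaround (C−A): 101=1  102=26  103=37  104=31  105=34
Waiting = turnaround − burst: 101=0, 102=19, 103=25, 104=23, 105=25
Total waiting = 0 + 19 + 25 + 23 + 25 = 92

92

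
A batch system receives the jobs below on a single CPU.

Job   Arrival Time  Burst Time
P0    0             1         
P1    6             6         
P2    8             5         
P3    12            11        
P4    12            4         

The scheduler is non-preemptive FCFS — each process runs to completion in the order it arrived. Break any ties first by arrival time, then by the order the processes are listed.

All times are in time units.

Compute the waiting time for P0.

0

Gantt: | P0 0-1 | idle 1-6 | P1 6-12 | P2 12-17 | P3 17-28 | P4 28-32 |
Completion: P0=1  P1=12  P2=17  P3=28  P4=32
Waiting(P0) = turnaround − burst = 1 − 1 = 0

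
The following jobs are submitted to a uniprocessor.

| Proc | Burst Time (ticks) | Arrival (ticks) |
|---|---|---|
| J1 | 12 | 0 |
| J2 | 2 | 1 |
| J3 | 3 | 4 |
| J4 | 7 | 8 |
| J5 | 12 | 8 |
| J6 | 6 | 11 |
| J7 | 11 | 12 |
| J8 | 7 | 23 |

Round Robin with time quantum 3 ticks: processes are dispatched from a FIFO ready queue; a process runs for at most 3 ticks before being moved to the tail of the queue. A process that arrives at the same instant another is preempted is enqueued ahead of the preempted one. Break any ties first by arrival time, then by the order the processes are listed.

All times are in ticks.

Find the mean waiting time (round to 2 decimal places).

23.13

Gantt: | J1 0-3 | J2 3-5 | J1 5-8 | J3 8-11 | J4 11-14 | J5 14-17 | J1 17-20 | J6 20-23 | J7 23-26 | J4 26-29 | J5 29-32 | J1 32-35 | J8 35-38 | J6 38-41 | J7 41-44 | J4 44-45 | J5 45-48 | J8 48-51 | J7 51-54 | J5 54-57 | J8 57-58 | J7 58-60 |
Completion: J1=35  J2=5  J3=11  J4=45  J5=57  J6=41  J7=60  J8=58
Turnaround (C−A): J1=35  J2=4  J3=7  J4=37  J5=49  J6=30  J7=48  J8=35
Waiting times: J1=23, J2=2, J3=4, J4=30, J5=37, J6=24, J7=37, J8=28
Average waiting = (23+2+4+30+37+24+37+28) / 8 = 185/8 = 23.13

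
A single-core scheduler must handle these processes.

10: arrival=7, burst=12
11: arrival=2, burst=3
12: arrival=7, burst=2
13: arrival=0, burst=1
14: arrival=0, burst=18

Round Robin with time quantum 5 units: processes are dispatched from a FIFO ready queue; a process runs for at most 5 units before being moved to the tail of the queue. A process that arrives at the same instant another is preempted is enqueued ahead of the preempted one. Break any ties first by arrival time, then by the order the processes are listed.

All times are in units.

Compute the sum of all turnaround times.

Timeline: | 13 0-1 | 14 1-6 | 11 6-9 | 14 9-14 | 10 14-19 | 12 19-21 | 14 21-26 | 10 26-31 | 14 31-34 | 10 34-36 |
Completion: 10=36  11=9  12=21  13=1  14=34
Turnaround (C−A): 10=29  11=7  12=14  13=1  14=34
Turnaround = completion − arrival: 10=29, 11=7, 12=14, 13=1, 14=34
Total turnaround = 29 + 7 + 14 + 1 + 34 = 85

85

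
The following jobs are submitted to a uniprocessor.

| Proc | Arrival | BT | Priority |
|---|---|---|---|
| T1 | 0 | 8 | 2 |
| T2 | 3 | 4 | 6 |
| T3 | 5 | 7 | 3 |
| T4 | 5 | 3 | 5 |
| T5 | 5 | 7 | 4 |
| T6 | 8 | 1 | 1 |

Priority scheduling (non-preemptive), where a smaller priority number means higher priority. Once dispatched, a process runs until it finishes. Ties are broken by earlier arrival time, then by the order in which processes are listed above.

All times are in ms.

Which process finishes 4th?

T5

Gantt: | T1 0-8 | T6 8-9 | T3 9-16 | T5 16-23 | T4 23-26 | T2 26-30 |
Completion: T1=8  T2=30  T3=16  T4=26  T5=23  T6=9
Finish order: T1 → T6 → T3 → T5 → T4 → T2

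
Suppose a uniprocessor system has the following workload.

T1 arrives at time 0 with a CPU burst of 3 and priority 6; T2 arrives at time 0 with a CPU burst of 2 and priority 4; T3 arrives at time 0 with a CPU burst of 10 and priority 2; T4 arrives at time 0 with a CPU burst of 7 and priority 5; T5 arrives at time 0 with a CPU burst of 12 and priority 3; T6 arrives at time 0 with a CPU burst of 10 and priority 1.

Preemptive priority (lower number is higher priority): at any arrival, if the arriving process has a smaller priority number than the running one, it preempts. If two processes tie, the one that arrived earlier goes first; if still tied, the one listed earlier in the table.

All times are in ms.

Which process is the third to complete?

Schedule: | T6 0-10 | T3 10-20 | T5 20-32 | T2 32-34 | T4 34-41 | T1 41-44 |
Completion: T1=44  T2=34  T3=20  T4=41  T5=32  T6=10
Turnaround (C−A): T1=44  T2=34  T3=20  T4=41  T5=32  T6=10
Finish order: T6 → T3 → T5 → T2 → T4 → T1

T5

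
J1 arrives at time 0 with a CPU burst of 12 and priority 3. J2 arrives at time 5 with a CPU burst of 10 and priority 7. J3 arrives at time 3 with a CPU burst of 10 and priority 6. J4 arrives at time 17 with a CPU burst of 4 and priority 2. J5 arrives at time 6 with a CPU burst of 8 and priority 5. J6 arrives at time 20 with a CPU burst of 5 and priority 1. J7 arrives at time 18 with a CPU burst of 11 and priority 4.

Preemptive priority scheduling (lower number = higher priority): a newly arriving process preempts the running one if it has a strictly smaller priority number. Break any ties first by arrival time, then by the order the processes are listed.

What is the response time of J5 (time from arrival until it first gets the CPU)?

Schedule: | J1 0-12 | J5 12-17 | J4 17-20 | J6 20-25 | J4 25-26 | J7 26-37 | J5 37-40 | J3 40-50 | J2 50-60 |
Completion: J1=12  J2=60  J3=50  J4=26  J5=40  J6=25  J7=37
Turnaround (C−A): J1=12  J2=55  J3=47  J4=9  J5=34  J6=5  J7=19
Response(J5) = first start − arrival = 12 − 6 = 6

6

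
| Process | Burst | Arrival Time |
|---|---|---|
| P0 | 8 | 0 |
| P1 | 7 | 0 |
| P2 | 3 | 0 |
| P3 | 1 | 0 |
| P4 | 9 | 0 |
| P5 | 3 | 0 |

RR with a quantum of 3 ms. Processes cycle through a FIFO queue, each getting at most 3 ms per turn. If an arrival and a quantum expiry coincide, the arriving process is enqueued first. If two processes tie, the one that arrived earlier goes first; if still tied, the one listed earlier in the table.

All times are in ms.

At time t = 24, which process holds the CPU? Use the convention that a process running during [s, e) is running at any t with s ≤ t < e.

P4

Timeline: | P0 0-3 | P1 3-6 | P2 6-9 | P3 9-10 | P4 10-13 | P5 13-16 | P0 16-19 | P1 19-22 | P4 22-25 | P0 25-27 | P1 27-28 | P4 28-31 |
Completion: P0=27  P1=28  P2=9  P3=10  P4=31  P5=16
Turnaround (C−A): P0=27  P1=28  P2=9  P3=10  P4=31  P5=16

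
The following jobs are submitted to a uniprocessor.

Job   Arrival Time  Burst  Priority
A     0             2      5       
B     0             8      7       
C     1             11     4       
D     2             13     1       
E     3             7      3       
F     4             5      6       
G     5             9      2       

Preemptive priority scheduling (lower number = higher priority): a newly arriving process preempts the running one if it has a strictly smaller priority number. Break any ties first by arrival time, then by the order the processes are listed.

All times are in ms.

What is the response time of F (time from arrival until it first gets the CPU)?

38

Timeline: | A 0-1 | C 1-2 | D 2-15 | G 15-24 | E 24-31 | C 31-41 | A 41-42 | F 42-47 | B 47-55 |
Completion: A=42  B=55  C=41  D=15  E=31  F=47  G=24
Response(F) = first start − arrival = 42 − 4 = 38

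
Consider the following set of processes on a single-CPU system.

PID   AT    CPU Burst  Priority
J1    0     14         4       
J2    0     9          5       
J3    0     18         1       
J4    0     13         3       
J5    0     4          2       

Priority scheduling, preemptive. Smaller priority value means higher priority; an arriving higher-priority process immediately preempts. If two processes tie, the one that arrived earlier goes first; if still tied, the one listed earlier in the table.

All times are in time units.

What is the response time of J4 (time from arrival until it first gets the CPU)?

Schedule: | J3 0-18 | J5 18-22 | J4 22-35 | J1 35-49 | J2 49-58 |
Completion: J1=49  J2=58  J3=18  J4=35  J5=22
Response(J4) = first start − arrival = 22 − 0 = 22

22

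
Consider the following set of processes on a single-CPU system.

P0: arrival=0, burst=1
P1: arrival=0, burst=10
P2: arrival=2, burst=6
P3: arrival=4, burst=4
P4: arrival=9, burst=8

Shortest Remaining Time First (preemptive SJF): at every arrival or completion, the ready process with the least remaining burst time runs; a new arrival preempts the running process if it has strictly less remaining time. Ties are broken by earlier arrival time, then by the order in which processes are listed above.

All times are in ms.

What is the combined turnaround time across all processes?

55

Timeline: | P0 0-1 | P1 1-2 | P2 2-8 | P3 8-12 | P4 12-20 | P1 20-29 |
Completion: P0=1  P1=29  P2=8  P3=12  P4=20
Turnaround (C−A): P0=1  P1=29  P2=6  P3=8  P4=11
Turnaround = completion − arrival: P0=1, P1=29, P2=6, P3=8, P4=11
Total turnaround = 1 + 29 + 6 + 8 + 11 = 55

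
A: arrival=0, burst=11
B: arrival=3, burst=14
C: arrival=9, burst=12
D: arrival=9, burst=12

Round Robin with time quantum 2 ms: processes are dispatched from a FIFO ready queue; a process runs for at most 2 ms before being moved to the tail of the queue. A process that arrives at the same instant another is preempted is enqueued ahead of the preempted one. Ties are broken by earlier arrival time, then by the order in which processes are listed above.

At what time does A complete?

27

Gantt: | A 0-4 | B 4-6 | A 6-8 | B 8-10 | A 10-12 | C 12-14 | D 14-16 | B 16-18 | A 18-20 | C 20-22 | D 22-24 | B 24-26 | A 26-27 | C 27-29 | D 29-31 | B 31-33 | C 33-35 | D 35-37 | B 37-39 | C 39-41 | D 41-43 | B 43-45 | C 45-47 | D 47-49 |
Completion: A=27  B=45  C=47  D=49
Turnaround (C−A): A=27  B=42  C=38  D=40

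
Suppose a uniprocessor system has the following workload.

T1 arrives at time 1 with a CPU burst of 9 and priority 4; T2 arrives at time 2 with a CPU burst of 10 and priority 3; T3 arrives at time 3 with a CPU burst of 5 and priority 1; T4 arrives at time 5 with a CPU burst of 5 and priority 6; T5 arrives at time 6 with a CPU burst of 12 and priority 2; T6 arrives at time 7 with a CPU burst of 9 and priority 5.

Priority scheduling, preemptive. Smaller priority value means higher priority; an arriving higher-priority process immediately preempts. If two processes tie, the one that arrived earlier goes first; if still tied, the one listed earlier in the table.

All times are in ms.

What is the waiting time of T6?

30

Gantt: | idle 0-1 | T1 1-2 | T2 2-3 | T3 3-8 | T5 8-20 | T2 20-29 | T1 29-37 | T6 37-46 | T4 46-51 |
Completion: T1=37  T2=29  T3=8  T4=51  T5=20  T6=46
Turnaround (C−A): T1=36  T2=27  T3=5  T4=46  T5=14  T6=39
Waiting(T6) = turnaround − burst = 39 − 9 = 30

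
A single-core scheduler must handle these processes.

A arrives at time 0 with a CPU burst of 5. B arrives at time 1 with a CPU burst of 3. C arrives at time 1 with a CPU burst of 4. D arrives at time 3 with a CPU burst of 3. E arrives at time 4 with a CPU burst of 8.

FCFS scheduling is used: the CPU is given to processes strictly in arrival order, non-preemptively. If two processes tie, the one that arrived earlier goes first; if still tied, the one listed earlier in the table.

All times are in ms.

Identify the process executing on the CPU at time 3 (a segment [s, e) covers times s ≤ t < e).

Timeline: | A 0-5 | B 5-8 | C 8-12 | D 12-15 | E 15-23 |
Completion: A=5  B=8  C=12  D=15  E=23
Turnaround (C−A): A=5  B=7  C=11  D=12  E=19

A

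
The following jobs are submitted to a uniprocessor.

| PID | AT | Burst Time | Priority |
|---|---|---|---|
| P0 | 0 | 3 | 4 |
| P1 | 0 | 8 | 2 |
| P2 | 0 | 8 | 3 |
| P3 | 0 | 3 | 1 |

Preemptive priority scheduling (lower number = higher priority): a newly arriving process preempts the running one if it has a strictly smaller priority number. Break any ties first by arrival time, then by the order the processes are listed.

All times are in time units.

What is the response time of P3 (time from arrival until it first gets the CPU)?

Gantt: | P3 0-3 | P1 3-11 | P2 11-19 | P0 19-22 |
Completion: P0=22  P1=11  P2=19  P3=3
Response(P3) = first start − arrival = 0 − 0 = 0

0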